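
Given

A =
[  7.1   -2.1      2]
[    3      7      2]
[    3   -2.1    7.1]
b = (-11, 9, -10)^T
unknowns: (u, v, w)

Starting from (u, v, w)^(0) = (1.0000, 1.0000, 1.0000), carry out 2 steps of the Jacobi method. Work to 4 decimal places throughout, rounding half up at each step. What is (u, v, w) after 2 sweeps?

(-0.9478, 2.3823, -0.5908)

Iteration 1:
  u = (-11 - (-2.1)·1.0000 - (2)·1.0000) / (7.1) = -1.5352
  v = (9 - (3)·1.0000 - (2)·1.0000) / (7) = 0.5714
  w = (-10 - (3)·1.0000 - (-2.1)·1.0000) / (7.1) = -1.5352
Iteration 2:
  u = (-11 - (-2.1)·0.5714 - (2)·-1.5352) / (7.1) = -0.9478
  v = (9 - (3)·-1.5352 - (2)·-1.5352) / (7) = 2.3823
  w = (-10 - (3)·-1.5352 - (-2.1)·0.5714) / (7.1) = -0.5908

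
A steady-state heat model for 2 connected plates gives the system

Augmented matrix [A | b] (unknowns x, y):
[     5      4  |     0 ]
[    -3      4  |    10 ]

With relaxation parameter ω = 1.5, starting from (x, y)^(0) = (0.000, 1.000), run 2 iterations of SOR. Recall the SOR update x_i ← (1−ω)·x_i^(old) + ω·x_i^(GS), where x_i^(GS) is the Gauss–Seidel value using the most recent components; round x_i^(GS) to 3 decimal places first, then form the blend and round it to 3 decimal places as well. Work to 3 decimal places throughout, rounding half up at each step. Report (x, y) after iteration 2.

(-1.680, 0.910)

Iteration 1:
  x: GS value = (0 - (4)·1.000) / (5) = -0.800;  x ← (1−ω)·0.000 + ω·-0.800 = -1.200
  y: GS value = (10 - (-3)·-1.200) / (4) = 1.600;  y ← (1−ω)·1.000 + ω·1.600 = 1.900
Iteration 2:
  x: GS value = (0 - (4)·1.900) / (5) = -1.520;  x ← (1−ω)·-1.200 + ω·-1.520 = -1.680
  y: GS value = (10 - (-3)·-1.680) / (4) = 1.240;  y ← (1−ω)·1.900 + ω·1.240 = 0.910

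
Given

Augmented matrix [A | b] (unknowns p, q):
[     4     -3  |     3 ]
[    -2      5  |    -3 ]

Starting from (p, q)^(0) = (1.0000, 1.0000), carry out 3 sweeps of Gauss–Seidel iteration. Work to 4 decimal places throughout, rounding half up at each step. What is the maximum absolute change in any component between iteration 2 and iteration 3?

Iteration 1:
  p = (3 - (-3)·1.0000) / (4) = 1.5000
  q = (-3 - (-2)·1.5000) / (5) = 0.0000
Iteration 2:
  p = (3 - (-3)·0.0000) / (4) = 0.7500
  q = (-3 - (-2)·0.7500) / (5) = -0.3000
Iteration 3:
  p = (3 - (-3)·-0.3000) / (4) = 0.5250
  q = (-3 - (-2)·0.5250) / (5) = -0.3900
Change: (-0.2250, -0.0900) → max |·| = 0.2250

0.2250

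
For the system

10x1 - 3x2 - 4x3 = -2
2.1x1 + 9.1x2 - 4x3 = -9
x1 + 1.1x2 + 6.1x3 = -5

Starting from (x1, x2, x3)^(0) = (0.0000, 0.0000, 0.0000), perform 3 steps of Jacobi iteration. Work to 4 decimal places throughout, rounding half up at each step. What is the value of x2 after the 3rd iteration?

Iteration 1:
  x1 = (-2 - (-3)·0.0000 - (-4)·0.0000) / (10) = -0.2000
  x2 = (-9 - (2.1)·0.0000 - (-4)·0.0000) / (9.1) = -0.9890
  x3 = (-5 - (1)·0.0000 - (1.1)·0.0000) / (6.1) = -0.8197
Iteration 2:
  x1 = (-2 - (-3)·-0.9890 - (-4)·-0.8197) / (10) = -0.8246
  x2 = (-9 - (2.1)·-0.2000 - (-4)·-0.8197) / (9.1) = -1.3032
  x3 = (-5 - (1)·-0.2000 - (1.1)·-0.9890) / (6.1) = -0.6085
Iteration 3:
  x1 = (-2 - (-3)·-1.3032 - (-4)·-0.6085) / (10) = -0.8344
  x2 = (-9 - (2.1)·-0.8246 - (-4)·-0.6085) / (9.1) = -1.0662
  x3 = (-5 - (1)·-0.8246 - (1.1)·-1.3032) / (6.1) = -0.4495

-1.0662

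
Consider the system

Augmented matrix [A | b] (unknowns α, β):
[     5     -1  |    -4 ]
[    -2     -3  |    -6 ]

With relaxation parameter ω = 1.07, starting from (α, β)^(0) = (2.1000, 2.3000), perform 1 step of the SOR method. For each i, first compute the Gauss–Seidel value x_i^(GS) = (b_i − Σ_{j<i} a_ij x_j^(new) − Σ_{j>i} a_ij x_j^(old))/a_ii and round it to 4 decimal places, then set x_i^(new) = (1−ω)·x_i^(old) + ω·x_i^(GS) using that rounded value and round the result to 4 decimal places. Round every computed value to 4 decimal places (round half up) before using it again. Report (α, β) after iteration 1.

Iteration 1:
  α: GS value = (-4 - (-1)·2.3000) / (5) = -0.3400;  α ← (1−ω)·2.1000 + ω·-0.3400 = -0.5108
  β: GS value = (-6 - (-2)·-0.5108) / (-3) = 2.3405;  β ← (1−ω)·2.3000 + ω·2.3405 = 2.3433

(-0.5108, 2.3433)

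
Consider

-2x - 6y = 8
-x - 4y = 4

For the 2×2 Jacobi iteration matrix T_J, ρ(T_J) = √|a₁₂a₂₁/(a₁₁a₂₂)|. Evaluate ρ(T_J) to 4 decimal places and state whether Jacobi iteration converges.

a₁₂a₂₁/(a₁₁a₂₂) = (-6)·(-1) / ((-2)·(-4)) = 0.750000
ρ = √|0.750000| = √0.750000 = 0.8660
ρ < 1, so Jacobi converges

0.8660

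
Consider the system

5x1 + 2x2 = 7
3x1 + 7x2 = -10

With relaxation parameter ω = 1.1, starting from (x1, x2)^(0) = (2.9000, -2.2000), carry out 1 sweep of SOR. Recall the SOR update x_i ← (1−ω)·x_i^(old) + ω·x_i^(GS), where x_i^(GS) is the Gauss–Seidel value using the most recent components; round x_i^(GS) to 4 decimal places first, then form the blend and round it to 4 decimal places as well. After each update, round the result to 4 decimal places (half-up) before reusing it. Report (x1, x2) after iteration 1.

Iteration 1:
  x1: GS value = (7 - (2)·-2.2000) / (5) = 2.2800;  x1 ← (1−ω)·2.9000 + ω·2.2800 = 2.2180
  x2: GS value = (-10 - (3)·2.2180) / (7) = -2.3791;  x2 ← (1−ω)·-2.2000 + ω·-2.3791 = -2.3970

(2.2180, -2.3970)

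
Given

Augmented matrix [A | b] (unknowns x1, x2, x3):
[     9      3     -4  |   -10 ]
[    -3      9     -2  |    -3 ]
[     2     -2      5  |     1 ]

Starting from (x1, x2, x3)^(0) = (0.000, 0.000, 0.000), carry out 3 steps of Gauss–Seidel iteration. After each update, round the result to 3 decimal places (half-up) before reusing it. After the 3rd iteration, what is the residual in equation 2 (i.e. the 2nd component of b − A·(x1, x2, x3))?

Iteration 1:
  x1 = (-10 - (3)·0.000 - (-4)·0.000) / (9) = -1.111
  x2 = (-3 - (-3)·-1.111 - (-2)·0.000) / (9) = -0.704
  x3 = (1 - (2)·-1.111 - (-2)·-0.704) / (5) = 0.363
Iteration 2:
  x1 = (-10 - (3)·-0.704 - (-4)·0.363) / (9) = -0.715
  x2 = (-3 - (-3)·-0.715 - (-2)·0.363) / (9) = -0.491
  x3 = (1 - (2)·-0.715 - (-2)·-0.491) / (5) = 0.290
Iteration 3:
  x1 = (-10 - (3)·-0.491 - (-4)·0.290) / (9) = -0.819
  x2 = (-3 - (-3)·-0.819 - (-2)·0.290) / (9) = -0.542
  x3 = (1 - (2)·-0.819 - (-2)·-0.542) / (5) = 0.311
Residual b − A·x = (0.241, 0.043, -0.001)

0.043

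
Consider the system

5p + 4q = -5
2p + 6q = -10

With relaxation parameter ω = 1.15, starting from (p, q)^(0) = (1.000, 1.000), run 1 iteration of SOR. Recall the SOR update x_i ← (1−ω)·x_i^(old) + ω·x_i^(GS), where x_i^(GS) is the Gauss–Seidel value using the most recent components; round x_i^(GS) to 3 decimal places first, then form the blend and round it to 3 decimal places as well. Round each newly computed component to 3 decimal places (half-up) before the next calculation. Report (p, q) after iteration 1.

Iteration 1:
  p: GS value = (-5 - (4)·1.000) / (5) = -1.800;  p ← (1−ω)·1.000 + ω·-1.800 = -2.220
  q: GS value = (-10 - (2)·-2.220) / (6) = -0.927;  q ← (1−ω)·1.000 + ω·-0.927 = -1.216

(-2.220, -1.216)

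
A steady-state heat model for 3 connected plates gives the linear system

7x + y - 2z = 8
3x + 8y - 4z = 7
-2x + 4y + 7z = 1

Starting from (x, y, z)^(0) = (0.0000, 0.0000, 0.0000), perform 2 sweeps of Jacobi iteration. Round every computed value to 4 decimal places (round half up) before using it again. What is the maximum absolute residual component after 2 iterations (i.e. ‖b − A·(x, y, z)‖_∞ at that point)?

1.2600

Iteration 1:
  x = (8 - (1)·0.0000 - (-2)·0.0000) / (7) = 1.1429
  y = (7 - (3)·0.0000 - (-4)·0.0000) / (8) = 0.8750
  z = (1 - (-2)·0.0000 - (4)·0.0000) / (7) = 0.1429
Iteration 2:
  x = (8 - (1)·0.8750 - (-2)·0.1429) / (7) = 1.0587
  y = (7 - (3)·1.1429 - (-4)·0.1429) / (8) = 0.5179
  z = (1 - (-2)·1.1429 - (4)·0.8750) / (7) = -0.0306
Residual b − A·x = (0.0100, -0.4417, 1.2600); ∞-norm = 1.2600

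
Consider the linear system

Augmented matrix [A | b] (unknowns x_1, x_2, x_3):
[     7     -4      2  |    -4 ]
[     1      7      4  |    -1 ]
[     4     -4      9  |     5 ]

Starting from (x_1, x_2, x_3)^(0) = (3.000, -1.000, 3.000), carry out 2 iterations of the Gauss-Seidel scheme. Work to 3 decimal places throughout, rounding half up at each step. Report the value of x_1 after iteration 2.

-1.682

Iteration 1:
  x_1 = (-4 - (-4)·-1.000 - (2)·3.000) / (7) = -2.000
  x_2 = (-1 - (1)·-2.000 - (4)·3.000) / (7) = -1.571
  x_3 = (5 - (4)·-2.000 - (-4)·-1.571) / (9) = 0.746
Iteration 2:
  x_1 = (-4 - (-4)·-1.571 - (2)·0.746) / (7) = -1.682
  x_2 = (-1 - (1)·-1.682 - (4)·0.746) / (7) = -0.329
  x_3 = (5 - (4)·-1.682 - (-4)·-0.329) / (9) = 1.157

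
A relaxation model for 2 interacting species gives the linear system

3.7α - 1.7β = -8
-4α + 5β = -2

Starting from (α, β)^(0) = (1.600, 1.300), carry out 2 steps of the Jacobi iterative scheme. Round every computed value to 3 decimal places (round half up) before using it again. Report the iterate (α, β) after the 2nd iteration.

Iteration 1:
  α = (-8 - (-1.7)·1.300) / (3.7) = -1.565
  β = (-2 - (-4)·1.600) / (5) = 0.880
Iteration 2:
  α = (-8 - (-1.7)·0.880) / (3.7) = -1.758
  β = (-2 - (-4)·-1.565) / (5) = -1.652

(-1.758, -1.652)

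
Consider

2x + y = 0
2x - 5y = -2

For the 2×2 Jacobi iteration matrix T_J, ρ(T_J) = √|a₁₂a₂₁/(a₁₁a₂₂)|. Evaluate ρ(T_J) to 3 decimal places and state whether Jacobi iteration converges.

a₁₂a₂₁/(a₁₁a₂₂) = (1)·(2) / ((2)·(-5)) = -0.200000
ρ = √|-0.200000| = √0.200000 = 0.447
ρ < 1, so Jacobi converges

0.447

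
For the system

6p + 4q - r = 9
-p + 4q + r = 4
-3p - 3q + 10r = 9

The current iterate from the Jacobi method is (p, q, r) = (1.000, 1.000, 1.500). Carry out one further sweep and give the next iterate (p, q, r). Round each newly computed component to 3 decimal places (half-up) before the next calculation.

One sweep:
  p = (9 - (4)·1.000 - (-1)·1.500) / (6) = 1.083
  q = (4 - (-1)·1.000 - (1)·1.500) / (4) = 0.875
  r = (9 - (-3)·1.000 - (-3)·1.000) / (10) = 1.500

(1.083, 0.875, 1.500)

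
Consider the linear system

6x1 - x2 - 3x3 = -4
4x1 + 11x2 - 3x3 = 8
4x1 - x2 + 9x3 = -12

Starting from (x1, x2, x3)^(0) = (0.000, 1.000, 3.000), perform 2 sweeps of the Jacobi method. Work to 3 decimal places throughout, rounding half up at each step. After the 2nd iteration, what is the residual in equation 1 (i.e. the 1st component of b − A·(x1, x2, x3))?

Iteration 1:
  x1 = (-4 - (-1)·1.000 - (-3)·3.000) / (6) = 1.000
  x2 = (8 - (4)·0.000 - (-3)·3.000) / (11) = 1.545
  x3 = (-12 - (4)·0.000 - (-1)·1.000) / (9) = -1.222
Iteration 2:
  x1 = (-4 - (-1)·1.545 - (-3)·-1.222) / (6) = -1.020
  x2 = (8 - (4)·1.000 - (-3)·-1.222) / (11) = 0.030
  x3 = (-12 - (4)·1.000 - (-1)·1.545) / (9) = -1.606
Residual b − A·x = (-2.668, 6.932, 6.564)

-2.668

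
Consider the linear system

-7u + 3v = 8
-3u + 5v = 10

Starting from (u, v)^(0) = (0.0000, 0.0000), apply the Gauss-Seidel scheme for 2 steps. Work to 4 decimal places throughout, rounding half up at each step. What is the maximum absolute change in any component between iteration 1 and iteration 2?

0.5633

Iteration 1:
  u = (8 - (3)·0.0000) / (-7) = -1.1429
  v = (10 - (-3)·-1.1429) / (5) = 1.3143
Iteration 2:
  u = (8 - (3)·1.3143) / (-7) = -0.5796
  v = (10 - (-3)·-0.5796) / (5) = 1.6522
Change: (0.5633, 0.3379) → max |·| = 0.5633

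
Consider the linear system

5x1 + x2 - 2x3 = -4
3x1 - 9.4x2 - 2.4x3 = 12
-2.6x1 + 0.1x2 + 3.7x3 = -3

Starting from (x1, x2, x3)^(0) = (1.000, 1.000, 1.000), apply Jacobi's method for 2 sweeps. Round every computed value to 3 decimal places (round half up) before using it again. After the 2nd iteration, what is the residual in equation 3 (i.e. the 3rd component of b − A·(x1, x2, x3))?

-0.005

Iteration 1:
  x1 = (-4 - (1)·1.000 - (-2)·1.000) / (5) = -0.600
  x2 = (12 - (3)·1.000 - (-2.4)·1.000) / (-9.4) = -1.213
  x3 = (-3 - (-2.6)·1.000 - (0.1)·1.000) / (3.7) = -0.135
Iteration 2:
  x1 = (-4 - (1)·-1.213 - (-2)·-0.135) / (5) = -0.611
  x2 = (12 - (3)·-0.600 - (-2.4)·-0.135) / (-9.4) = -1.434
  x3 = (-3 - (-2.6)·-0.600 - (0.1)·-1.213) / (3.7) = -1.200
Residual b − A·x = (-1.911, -2.527, -0.005)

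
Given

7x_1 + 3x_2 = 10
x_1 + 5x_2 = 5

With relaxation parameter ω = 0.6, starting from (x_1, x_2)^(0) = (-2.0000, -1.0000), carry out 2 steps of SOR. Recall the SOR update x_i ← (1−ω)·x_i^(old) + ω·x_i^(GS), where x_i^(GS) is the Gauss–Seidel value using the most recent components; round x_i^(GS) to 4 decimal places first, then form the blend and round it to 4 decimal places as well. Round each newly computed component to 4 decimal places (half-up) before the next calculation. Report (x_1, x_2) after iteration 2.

Iteration 1:
  x_1: GS value = (10 - (3)·-1.0000) / (7) = 1.8571;  x_1 ← (1−ω)·-2.0000 + ω·1.8571 = 0.3143
  x_2: GS value = (5 - (1)·0.3143) / (5) = 0.9371;  x_2 ← (1−ω)·-1.0000 + ω·0.9371 = 0.1623
Iteration 2:
  x_1: GS value = (10 - (3)·0.1623) / (7) = 1.3590;  x_1 ← (1−ω)·0.3143 + ω·1.3590 = 0.9411
  x_2: GS value = (5 - (1)·0.9411) / (5) = 0.8118;  x_2 ← (1−ω)·0.1623 + ω·0.8118 = 0.5520

(0.9411, 0.5520)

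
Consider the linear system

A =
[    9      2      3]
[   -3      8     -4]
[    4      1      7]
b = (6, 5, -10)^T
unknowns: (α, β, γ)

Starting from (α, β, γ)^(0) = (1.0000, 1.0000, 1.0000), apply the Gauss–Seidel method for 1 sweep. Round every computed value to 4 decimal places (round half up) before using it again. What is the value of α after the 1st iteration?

Iteration 1:
  α = (6 - (2)·1.0000 - (3)·1.0000) / (9) = 0.1111
  β = (5 - (-3)·0.1111 - (-4)·1.0000) / (8) = 1.1667
  γ = (-10 - (4)·0.1111 - (1)·1.1667) / (7) = -1.6587

0.1111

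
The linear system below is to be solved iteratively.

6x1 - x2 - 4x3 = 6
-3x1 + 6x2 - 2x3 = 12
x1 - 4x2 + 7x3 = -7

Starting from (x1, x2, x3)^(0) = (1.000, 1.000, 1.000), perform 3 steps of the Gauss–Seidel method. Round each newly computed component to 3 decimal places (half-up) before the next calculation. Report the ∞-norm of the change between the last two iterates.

Iteration 1:
  x1 = (6 - (-1)·1.000 - (-4)·1.000) / (6) = 1.833
  x2 = (12 - (-3)·1.833 - (-2)·1.000) / (6) = 3.250
  x3 = (-7 - (1)·1.833 - (-4)·3.250) / (7) = 0.595
Iteration 2:
  x1 = (6 - (-1)·3.250 - (-4)·0.595) / (6) = 1.938
  x2 = (12 - (-3)·1.938 - (-2)·0.595) / (6) = 3.167
  x3 = (-7 - (1)·1.938 - (-4)·3.167) / (7) = 0.533
Iteration 3:
  x1 = (6 - (-1)·3.167 - (-4)·0.533) / (6) = 1.883
  x2 = (12 - (-3)·1.883 - (-2)·0.533) / (6) = 3.119
  x3 = (-7 - (1)·1.883 - (-4)·3.119) / (7) = 0.513
Change: (-0.055, -0.048, -0.020) → max |·| = 0.055

0.055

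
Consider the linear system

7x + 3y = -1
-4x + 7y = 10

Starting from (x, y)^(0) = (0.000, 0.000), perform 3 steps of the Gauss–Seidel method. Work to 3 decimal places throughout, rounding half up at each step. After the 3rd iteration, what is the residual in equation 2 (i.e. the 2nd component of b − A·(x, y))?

Iteration 1:
  x = (-1 - (3)·0.000) / (7) = -0.143
  y = (10 - (-4)·-0.143) / (7) = 1.347
Iteration 2:
  x = (-1 - (3)·1.347) / (7) = -0.720
  y = (10 - (-4)·-0.720) / (7) = 1.017
Iteration 3:
  x = (-1 - (3)·1.017) / (7) = -0.579
  y = (10 - (-4)·-0.579) / (7) = 1.098
Residual b − A·x = (-0.241, -0.002)

-0.002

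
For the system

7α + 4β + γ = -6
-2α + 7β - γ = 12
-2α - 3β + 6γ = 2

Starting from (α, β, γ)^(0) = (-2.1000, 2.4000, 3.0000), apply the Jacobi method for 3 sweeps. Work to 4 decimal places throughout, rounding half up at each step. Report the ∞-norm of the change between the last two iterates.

0.3555

Iteration 1:
  α = (-6 - (4)·2.4000 - (1)·3.0000) / (7) = -2.6571
  β = (12 - (-2)·-2.1000 - (-1)·3.0000) / (7) = 1.5429
  γ = (2 - (-2)·-2.1000 - (-3)·2.4000) / (6) = 0.8333
Iteration 2:
  α = (-6 - (4)·1.5429 - (1)·0.8333) / (7) = -1.8578
  β = (12 - (-2)·-2.6571 - (-1)·0.8333) / (7) = 1.0742
  γ = (2 - (-2)·-2.6571 - (-3)·1.5429) / (6) = 0.2191
Iteration 3:
  α = (-6 - (4)·1.0742 - (1)·0.2191) / (7) = -1.5023
  β = (12 - (-2)·-1.8578 - (-1)·0.2191) / (7) = 1.2148
  γ = (2 - (-2)·-1.8578 - (-3)·1.0742) / (6) = 0.2512
Change: (0.3555, 0.1406, 0.0321) → max |·| = 0.3555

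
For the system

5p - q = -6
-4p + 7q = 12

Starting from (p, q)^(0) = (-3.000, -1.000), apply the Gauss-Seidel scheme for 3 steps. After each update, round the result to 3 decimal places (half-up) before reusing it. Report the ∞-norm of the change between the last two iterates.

Iteration 1:
  p = (-6 - (-1)·-1.000) / (5) = -1.400
  q = (12 - (-4)·-1.400) / (7) = 0.914
Iteration 2:
  p = (-6 - (-1)·0.914) / (5) = -1.017
  q = (12 - (-4)·-1.017) / (7) = 1.133
Iteration 3:
  p = (-6 - (-1)·1.133) / (5) = -0.973
  q = (12 - (-4)·-0.973) / (7) = 1.158
Change: (0.044, 0.025) → max |·| = 0.044

0.044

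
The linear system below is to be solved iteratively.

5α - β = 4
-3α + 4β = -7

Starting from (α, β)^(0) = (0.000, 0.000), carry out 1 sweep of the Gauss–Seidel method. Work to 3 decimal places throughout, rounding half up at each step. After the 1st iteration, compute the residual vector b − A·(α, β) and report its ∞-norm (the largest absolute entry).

Iteration 1:
  α = (4 - (-1)·0.000) / (5) = 0.800
  β = (-7 - (-3)·0.800) / (4) = -1.150
Residual b − A·x = (-1.150, 0.000); ∞-norm = 1.150

1.150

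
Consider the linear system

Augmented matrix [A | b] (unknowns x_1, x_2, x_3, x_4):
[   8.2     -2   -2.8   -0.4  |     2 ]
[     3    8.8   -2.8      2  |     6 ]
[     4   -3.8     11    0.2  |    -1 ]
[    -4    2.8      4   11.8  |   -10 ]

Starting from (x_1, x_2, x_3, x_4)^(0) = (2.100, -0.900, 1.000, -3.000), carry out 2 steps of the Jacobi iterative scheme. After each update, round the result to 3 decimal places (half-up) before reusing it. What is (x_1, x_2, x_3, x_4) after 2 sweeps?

(0.087, 0.313, 0.168, -0.625)

Iteration 1:
  x_1 = (2 - (-2)·-0.900 - (-2.8)·1.000 - (-0.4)·-3.000) / (8.2) = 0.220
  x_2 = (6 - (3)·2.100 - (-2.8)·1.000 - (2)·-3.000) / (8.8) = 0.966
  x_3 = (-1 - (4)·2.100 - (-3.8)·-0.900 - (0.2)·-3.000) / (11) = -1.111
  x_4 = (-10 - (-4)·2.100 - (2.8)·-0.900 - (4)·1.000) / (11.8) = -0.261
Iteration 2:
  x_1 = (2 - (-2)·0.966 - (-2.8)·-1.111 - (-0.4)·-0.261) / (8.2) = 0.087
  x_2 = (6 - (3)·0.220 - (-2.8)·-1.111 - (2)·-0.261) / (8.8) = 0.313
  x_3 = (-1 - (4)·0.220 - (-3.8)·0.966 - (0.2)·-0.261) / (11) = 0.168
  x_4 = (-10 - (-4)·0.220 - (2.8)·0.966 - (4)·-1.111) / (11.8) = -0.625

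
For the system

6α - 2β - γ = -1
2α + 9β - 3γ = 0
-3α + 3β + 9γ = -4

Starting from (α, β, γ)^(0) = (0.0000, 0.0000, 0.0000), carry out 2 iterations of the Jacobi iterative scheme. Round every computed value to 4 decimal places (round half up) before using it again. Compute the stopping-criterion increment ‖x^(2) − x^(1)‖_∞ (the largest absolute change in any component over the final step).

Iteration 1:
  α = (-1 - (-2)·0.0000 - (-1)·0.0000) / (6) = -0.1667
  β = (0 - (2)·0.0000 - (-3)·0.0000) / (9) = 0.0000
  γ = (-4 - (-3)·0.0000 - (3)·0.0000) / (9) = -0.4444
Iteration 2:
  α = (-1 - (-2)·0.0000 - (-1)·-0.4444) / (6) = -0.2407
  β = (0 - (2)·-0.1667 - (-3)·-0.4444) / (9) = -0.1111
  γ = (-4 - (-3)·-0.1667 - (3)·0.0000) / (9) = -0.5000
Change: (-0.0740, -0.1111, -0.0556) → max |·| = 0.1111

0.1111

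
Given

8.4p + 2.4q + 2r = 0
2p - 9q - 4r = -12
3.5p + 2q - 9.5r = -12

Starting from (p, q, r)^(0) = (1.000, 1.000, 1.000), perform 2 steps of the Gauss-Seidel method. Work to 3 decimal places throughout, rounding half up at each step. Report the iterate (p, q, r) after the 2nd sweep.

Iteration 1:
  p = (0 - (2.4)·1.000 - (2)·1.000) / (8.4) = -0.524
  q = (-12 - (2)·-0.524 - (-4)·1.000) / (-9) = 0.772
  r = (-12 - (3.5)·-0.524 - (2)·0.772) / (-9.5) = 1.233
Iteration 2:
  p = (0 - (2.4)·0.772 - (2)·1.233) / (8.4) = -0.514
  q = (-12 - (2)·-0.514 - (-4)·1.233) / (-9) = 0.671
  r = (-12 - (3.5)·-0.514 - (2)·0.671) / (-9.5) = 1.215

(-0.514, 0.671, 1.215)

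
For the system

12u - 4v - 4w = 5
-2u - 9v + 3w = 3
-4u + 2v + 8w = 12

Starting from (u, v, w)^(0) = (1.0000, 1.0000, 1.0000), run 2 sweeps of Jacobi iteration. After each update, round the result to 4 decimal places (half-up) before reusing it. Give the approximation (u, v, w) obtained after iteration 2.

(0.9259, 0.0093, 2.0972)

Iteration 1:
  u = (5 - (-4)·1.0000 - (-4)·1.0000) / (12) = 1.0833
  v = (3 - (-2)·1.0000 - (3)·1.0000) / (-9) = -0.2222
  w = (12 - (-4)·1.0000 - (2)·1.0000) / (8) = 1.7500
Iteration 2:
  u = (5 - (-4)·-0.2222 - (-4)·1.7500) / (12) = 0.9259
  v = (3 - (-2)·1.0833 - (3)·1.7500) / (-9) = 0.0093
  w = (12 - (-4)·1.0833 - (2)·-0.2222) / (8) = 2.0972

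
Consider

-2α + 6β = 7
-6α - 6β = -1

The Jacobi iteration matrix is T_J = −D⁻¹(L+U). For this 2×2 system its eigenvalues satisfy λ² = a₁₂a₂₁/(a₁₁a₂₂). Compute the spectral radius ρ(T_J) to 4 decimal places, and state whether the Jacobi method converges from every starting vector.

1.7321

a₁₂a₂₁/(a₁₁a₂₂) = (6)·(-6) / ((-2)·(-6)) = -3.000000
ρ = √|-3.000000| = √3.000000 = 1.7321
ρ > 1, so Jacobi diverges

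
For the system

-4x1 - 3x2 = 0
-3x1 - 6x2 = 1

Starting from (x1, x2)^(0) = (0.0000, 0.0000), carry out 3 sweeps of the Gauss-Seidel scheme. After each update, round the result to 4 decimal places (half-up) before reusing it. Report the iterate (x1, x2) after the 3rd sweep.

Iteration 1:
  x1 = (0 - (-3)·0.0000) / (-4) = 0.0000
  x2 = (1 - (-3)·0.0000) / (-6) = -0.1667
Iteration 2:
  x1 = (0 - (-3)·-0.1667) / (-4) = 0.1250
  x2 = (1 - (-3)·0.1250) / (-6) = -0.2292
Iteration 3:
  x1 = (0 - (-3)·-0.2292) / (-4) = 0.1719
  x2 = (1 - (-3)·0.1719) / (-6) = -0.2526

(0.1719, -0.2526)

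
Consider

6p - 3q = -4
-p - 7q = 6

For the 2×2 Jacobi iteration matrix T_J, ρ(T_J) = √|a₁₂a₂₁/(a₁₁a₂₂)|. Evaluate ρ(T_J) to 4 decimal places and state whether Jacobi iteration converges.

0.2673

a₁₂a₂₁/(a₁₁a₂₂) = (-3)·(-1) / ((6)·(-7)) = -0.071429
ρ = √|-0.071429| = √0.071429 = 0.2673
ρ < 1, so Jacobi converges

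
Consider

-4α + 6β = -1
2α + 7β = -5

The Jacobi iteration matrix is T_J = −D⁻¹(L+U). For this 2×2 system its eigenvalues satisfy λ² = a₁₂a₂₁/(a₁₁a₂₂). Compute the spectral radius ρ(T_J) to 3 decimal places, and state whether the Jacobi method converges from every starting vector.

0.655

a₁₂a₂₁/(a₁₁a₂₂) = (6)·(2) / ((-4)·(7)) = -0.428571
ρ = √|-0.428571| = √0.428571 = 0.655
ρ < 1, so Jacobi converges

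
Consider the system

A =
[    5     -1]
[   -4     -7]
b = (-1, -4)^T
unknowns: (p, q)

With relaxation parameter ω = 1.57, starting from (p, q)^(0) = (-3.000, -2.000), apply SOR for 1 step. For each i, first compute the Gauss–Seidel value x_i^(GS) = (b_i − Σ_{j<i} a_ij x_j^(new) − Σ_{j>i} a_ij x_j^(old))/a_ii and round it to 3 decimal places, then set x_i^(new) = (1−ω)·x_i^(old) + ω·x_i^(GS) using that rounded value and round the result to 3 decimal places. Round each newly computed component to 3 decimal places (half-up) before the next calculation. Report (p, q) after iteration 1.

(0.768, 1.349)

Iteration 1:
  p: GS value = (-1 - (-1)·-2.000) / (5) = -0.600;  p ← (1−ω)·-3.000 + ω·-0.600 = 0.768
  q: GS value = (-4 - (-4)·0.768) / (-7) = 0.133;  q ← (1−ω)·-2.000 + ω·0.133 = 1.349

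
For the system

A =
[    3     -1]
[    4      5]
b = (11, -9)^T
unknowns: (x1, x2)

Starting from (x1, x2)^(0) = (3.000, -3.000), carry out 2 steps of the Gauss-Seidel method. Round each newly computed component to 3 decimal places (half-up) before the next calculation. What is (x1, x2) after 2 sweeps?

Iteration 1:
  x1 = (11 - (-1)·-3.000) / (3) = 2.667
  x2 = (-9 - (4)·2.667) / (5) = -3.934
Iteration 2:
  x1 = (11 - (-1)·-3.934) / (3) = 2.355
  x2 = (-9 - (4)·2.355) / (5) = -3.684

(2.355, -3.684)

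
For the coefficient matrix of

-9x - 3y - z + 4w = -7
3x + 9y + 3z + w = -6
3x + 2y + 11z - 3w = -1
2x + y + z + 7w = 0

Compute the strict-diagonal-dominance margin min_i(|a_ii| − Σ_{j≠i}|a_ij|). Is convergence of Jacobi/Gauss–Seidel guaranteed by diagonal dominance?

1

row 1: |-9| − (3+1+4) = 1
row 2: |9| − (3+3+1) = 2
row 3: |11| − (3+2+3) = 3
row 4: |7| − (2+1+1) = 3
minimum over rows = 1 → strictly diagonally dominant (convergence guaranteed)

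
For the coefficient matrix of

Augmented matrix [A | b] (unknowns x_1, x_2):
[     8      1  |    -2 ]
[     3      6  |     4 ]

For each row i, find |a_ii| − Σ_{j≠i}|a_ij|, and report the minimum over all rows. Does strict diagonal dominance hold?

3

row 1: |8| − (1) = 7
row 2: |6| − (3) = 3
minimum over rows = 3 → strictly diagonally dominant (convergence guaranteed)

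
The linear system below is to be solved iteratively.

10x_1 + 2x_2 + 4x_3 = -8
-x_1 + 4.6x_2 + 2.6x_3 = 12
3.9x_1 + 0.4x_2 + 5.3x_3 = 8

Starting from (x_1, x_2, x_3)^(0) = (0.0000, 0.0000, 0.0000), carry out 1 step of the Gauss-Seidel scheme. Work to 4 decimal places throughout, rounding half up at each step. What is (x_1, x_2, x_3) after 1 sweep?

Iteration 1:
  x_1 = (-8 - (2)·0.0000 - (4)·0.0000) / (10) = -0.8000
  x_2 = (12 - (-1)·-0.8000 - (2.6)·0.0000) / (4.6) = 2.4348
  x_3 = (8 - (3.9)·-0.8000 - (0.4)·2.4348) / (5.3) = 1.9144

(-0.8000, 2.4348, 1.9144)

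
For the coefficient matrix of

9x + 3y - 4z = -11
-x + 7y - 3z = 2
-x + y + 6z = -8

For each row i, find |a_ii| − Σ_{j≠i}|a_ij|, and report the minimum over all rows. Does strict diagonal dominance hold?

2

row 1: |9| − (3+4) = 2
row 2: |7| − (1+3) = 3
row 3: |6| − (1+1) = 4
minimum over rows = 2 → strictly diagonally dominant (convergence guaranteed)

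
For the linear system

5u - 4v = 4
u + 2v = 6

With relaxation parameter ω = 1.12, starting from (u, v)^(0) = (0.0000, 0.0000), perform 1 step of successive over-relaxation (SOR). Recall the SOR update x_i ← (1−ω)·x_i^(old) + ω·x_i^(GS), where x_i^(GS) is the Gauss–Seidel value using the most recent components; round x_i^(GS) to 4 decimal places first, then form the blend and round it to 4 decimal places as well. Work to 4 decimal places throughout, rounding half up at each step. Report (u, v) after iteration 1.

Iteration 1:
  u: GS value = (4 - (-4)·0.0000) / (5) = 0.8000;  u ← (1−ω)·0.0000 + ω·0.8000 = 0.8960
  v: GS value = (6 - (1)·0.8960) / (2) = 2.5520;  v ← (1−ω)·0.0000 + ω·2.5520 = 2.8582

(0.8960, 2.8582)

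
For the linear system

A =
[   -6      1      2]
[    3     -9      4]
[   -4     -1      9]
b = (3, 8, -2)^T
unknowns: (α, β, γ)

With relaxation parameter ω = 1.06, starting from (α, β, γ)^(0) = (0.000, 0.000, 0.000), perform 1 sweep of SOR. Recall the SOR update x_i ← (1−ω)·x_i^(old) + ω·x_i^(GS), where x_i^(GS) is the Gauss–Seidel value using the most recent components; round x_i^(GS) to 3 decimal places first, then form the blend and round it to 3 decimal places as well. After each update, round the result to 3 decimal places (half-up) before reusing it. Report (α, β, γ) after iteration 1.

Iteration 1:
  α: GS value = (3 - (1)·0.000 - (2)·0.000) / (-6) = -0.500;  α ← (1−ω)·0.000 + ω·-0.500 = -0.530
  β: GS value = (8 - (3)·-0.530 - (4)·0.000) / (-9) = -1.066;  β ← (1−ω)·0.000 + ω·-1.066 = -1.130
  γ: GS value = (-2 - (-4)·-0.530 - (-1)·-1.130) / (9) = -0.583;  γ ← (1−ω)·0.000 + ω·-0.583 = -0.618

(-0.530, -1.130, -0.618)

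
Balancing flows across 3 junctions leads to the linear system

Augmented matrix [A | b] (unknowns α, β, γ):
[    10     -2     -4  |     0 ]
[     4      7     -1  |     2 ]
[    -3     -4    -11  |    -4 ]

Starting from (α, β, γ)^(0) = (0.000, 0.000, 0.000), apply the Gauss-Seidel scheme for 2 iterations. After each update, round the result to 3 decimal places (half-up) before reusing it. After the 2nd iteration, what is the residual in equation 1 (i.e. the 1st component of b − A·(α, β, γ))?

Iteration 1:
  α = (0 - (-2)·0.000 - (-4)·0.000) / (10) = 0.000
  β = (2 - (4)·0.000 - (-1)·0.000) / (7) = 0.286
  γ = (-4 - (-3)·0.000 - (-4)·0.286) / (-11) = 0.260
Iteration 2:
  α = (0 - (-2)·0.286 - (-4)·0.260) / (10) = 0.161
  β = (2 - (4)·0.161 - (-1)·0.260) / (7) = 0.231
  γ = (-4 - (-3)·0.161 - (-4)·0.231) / (-11) = 0.236
Residual b − A·x = (-0.204, -0.025, 0.003)

-0.204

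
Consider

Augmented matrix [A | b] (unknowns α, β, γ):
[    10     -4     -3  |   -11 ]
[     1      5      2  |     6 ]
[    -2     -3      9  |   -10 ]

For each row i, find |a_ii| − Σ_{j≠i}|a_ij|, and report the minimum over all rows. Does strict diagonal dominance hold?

row 1: |10| − (4+3) = 3
row 2: |5| − (1+2) = 2
row 3: |9| − (2+3) = 4
minimum over rows = 2 → strictly diagonally dominant (convergence guaranteed)

2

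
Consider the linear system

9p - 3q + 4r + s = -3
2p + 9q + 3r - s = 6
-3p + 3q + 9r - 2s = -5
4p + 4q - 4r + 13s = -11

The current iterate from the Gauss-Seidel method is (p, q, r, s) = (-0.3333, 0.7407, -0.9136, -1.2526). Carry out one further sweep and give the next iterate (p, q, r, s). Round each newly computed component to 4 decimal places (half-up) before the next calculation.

One sweep:
  p = (-3 - (-3)·0.7407 - (4)·-0.9136 - (1)·-1.2526) / (9) = 0.4588
  q = (6 - (2)·0.4588 - (3)·-0.9136 - (-1)·-1.2526) / (9) = 0.7301
  r = (-5 - (-3)·0.4588 - (3)·0.7301 - (-2)·-1.2526) / (9) = -0.9243
  s = (-11 - (4)·0.4588 - (4)·0.7301 - (-4)·-0.9243) / (13) = -1.4964

(0.4588, 0.7301, -0.9243, -1.4964)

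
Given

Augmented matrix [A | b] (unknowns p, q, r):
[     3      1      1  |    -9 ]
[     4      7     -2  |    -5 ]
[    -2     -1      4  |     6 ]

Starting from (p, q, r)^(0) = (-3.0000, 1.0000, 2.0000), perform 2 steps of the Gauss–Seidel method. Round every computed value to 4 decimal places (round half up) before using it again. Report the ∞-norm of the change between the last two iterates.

0.7177

Iteration 1:
  p = (-9 - (1)·1.0000 - (1)·2.0000) / (3) = -4.0000
  q = (-5 - (4)·-4.0000 - (-2)·2.0000) / (7) = 2.1429
  r = (6 - (-2)·-4.0000 - (-1)·2.1429) / (4) = 0.0357
Iteration 2:
  p = (-9 - (1)·2.1429 - (1)·0.0357) / (3) = -3.7262
  q = (-5 - (4)·-3.7262 - (-2)·0.0357) / (7) = 1.4252
  r = (6 - (-2)·-3.7262 - (-1)·1.4252) / (4) = -0.0068
Change: (0.2738, -0.7177, -0.0425) → max |·| = 0.7177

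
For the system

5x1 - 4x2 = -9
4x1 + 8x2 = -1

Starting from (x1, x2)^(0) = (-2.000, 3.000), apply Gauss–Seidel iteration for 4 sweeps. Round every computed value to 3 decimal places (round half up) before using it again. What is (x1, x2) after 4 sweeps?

(-1.482, 0.616)

Iteration 1:
  x1 = (-9 - (-4)·3.000) / (5) = 0.600
  x2 = (-1 - (4)·0.600) / (8) = -0.425
Iteration 2:
  x1 = (-9 - (-4)·-0.425) / (5) = -2.140
  x2 = (-1 - (4)·-2.140) / (8) = 0.945
Iteration 3:
  x1 = (-9 - (-4)·0.945) / (5) = -1.044
  x2 = (-1 - (4)·-1.044) / (8) = 0.397
Iteration 4:
  x1 = (-9 - (-4)·0.397) / (5) = -1.482
  x2 = (-1 - (4)·-1.482) / (8) = 0.616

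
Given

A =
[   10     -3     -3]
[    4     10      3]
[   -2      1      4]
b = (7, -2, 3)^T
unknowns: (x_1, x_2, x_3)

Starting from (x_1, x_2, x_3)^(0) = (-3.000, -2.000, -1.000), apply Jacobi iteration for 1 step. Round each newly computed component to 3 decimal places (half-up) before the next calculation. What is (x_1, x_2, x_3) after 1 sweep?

(-0.200, 1.300, -0.250)

Iteration 1:
  x_1 = (7 - (-3)·-2.000 - (-3)·-1.000) / (10) = -0.200
  x_2 = (-2 - (4)·-3.000 - (3)·-1.000) / (10) = 1.300
  x_3 = (3 - (-2)·-3.000 - (1)·-2.000) / (4) = -0.250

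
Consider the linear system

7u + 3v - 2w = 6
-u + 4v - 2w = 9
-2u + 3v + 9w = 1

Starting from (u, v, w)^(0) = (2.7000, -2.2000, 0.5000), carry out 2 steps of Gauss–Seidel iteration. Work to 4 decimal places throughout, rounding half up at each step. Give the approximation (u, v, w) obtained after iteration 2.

(-0.5517, 1.8859, -0.6401)

Iteration 1:
  u = (6 - (3)·-2.2000 - (-2)·0.5000) / (7) = 1.9429
  v = (9 - (-1)·1.9429 - (-2)·0.5000) / (4) = 2.9857
  w = (1 - (-2)·1.9429 - (3)·2.9857) / (9) = -0.4524
Iteration 2:
  u = (6 - (3)·2.9857 - (-2)·-0.4524) / (7) = -0.5517
  v = (9 - (-1)·-0.5517 - (-2)·-0.4524) / (4) = 1.8859
  w = (1 - (-2)·-0.5517 - (3)·1.8859) / (9) = -0.6401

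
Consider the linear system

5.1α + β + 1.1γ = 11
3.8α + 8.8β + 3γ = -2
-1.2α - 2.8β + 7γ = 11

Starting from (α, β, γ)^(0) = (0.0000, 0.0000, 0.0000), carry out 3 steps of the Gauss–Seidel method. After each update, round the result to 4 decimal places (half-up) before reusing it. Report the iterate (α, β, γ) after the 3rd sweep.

(2.1998, -1.6123, 1.3036)

Iteration 1:
  α = (11 - (1)·0.0000 - (1.1)·0.0000) / (5.1) = 2.1569
  β = (-2 - (3.8)·2.1569 - (3)·0.0000) / (8.8) = -1.1587
  γ = (11 - (-1.2)·2.1569 - (-2.8)·-1.1587) / (7) = 1.4777
Iteration 2:
  α = (11 - (1)·-1.1587 - (1.1)·1.4777) / (5.1) = 2.0653
  β = (-2 - (3.8)·2.0653 - (3)·1.4777) / (8.8) = -1.6229
  γ = (11 - (-1.2)·2.0653 - (-2.8)·-1.6229) / (7) = 1.2763
Iteration 3:
  α = (11 - (1)·-1.6229 - (1.1)·1.2763) / (5.1) = 2.1998
  β = (-2 - (3.8)·2.1998 - (3)·1.2763) / (8.8) = -1.6123
  γ = (11 - (-1.2)·2.1998 - (-2.8)·-1.6123) / (7) = 1.3036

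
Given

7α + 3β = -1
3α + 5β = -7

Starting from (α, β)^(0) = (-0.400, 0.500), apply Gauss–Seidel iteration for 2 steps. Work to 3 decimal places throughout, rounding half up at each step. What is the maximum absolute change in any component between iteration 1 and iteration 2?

0.722

Iteration 1:
  α = (-1 - (3)·0.500) / (7) = -0.357
  β = (-7 - (3)·-0.357) / (5) = -1.186
Iteration 2:
  α = (-1 - (3)·-1.186) / (7) = 0.365
  β = (-7 - (3)·0.365) / (5) = -1.619
Change: (0.722, -0.433) → max |·| = 0.722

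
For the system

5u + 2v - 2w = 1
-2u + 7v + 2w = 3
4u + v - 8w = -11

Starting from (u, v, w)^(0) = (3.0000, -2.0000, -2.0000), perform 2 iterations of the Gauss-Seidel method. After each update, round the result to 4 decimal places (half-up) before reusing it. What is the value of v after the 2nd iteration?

Iteration 1:
  u = (1 - (2)·-2.0000 - (-2)·-2.0000) / (5) = 0.2000
  v = (3 - (-2)·0.2000 - (2)·-2.0000) / (7) = 1.0571
  w = (-11 - (4)·0.2000 - (1)·1.0571) / (-8) = 1.6071
Iteration 2:
  u = (1 - (2)·1.0571 - (-2)·1.6071) / (5) = 0.4200
  v = (3 - (-2)·0.4200 - (2)·1.6071) / (7) = 0.0894
  w = (-11 - (4)·0.4200 - (1)·0.0894) / (-8) = 1.5962

0.0894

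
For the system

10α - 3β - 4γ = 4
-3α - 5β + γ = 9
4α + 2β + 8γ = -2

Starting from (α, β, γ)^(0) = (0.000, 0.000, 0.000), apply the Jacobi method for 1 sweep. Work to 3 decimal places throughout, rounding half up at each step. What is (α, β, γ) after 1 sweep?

Iteration 1:
  α = (4 - (-3)·0.000 - (-4)·0.000) / (10) = 0.400
  β = (9 - (-3)·0.000 - (1)·0.000) / (-5) = -1.800
  γ = (-2 - (4)·0.000 - (2)·0.000) / (8) = -0.250

(0.400, -1.800, -0.250)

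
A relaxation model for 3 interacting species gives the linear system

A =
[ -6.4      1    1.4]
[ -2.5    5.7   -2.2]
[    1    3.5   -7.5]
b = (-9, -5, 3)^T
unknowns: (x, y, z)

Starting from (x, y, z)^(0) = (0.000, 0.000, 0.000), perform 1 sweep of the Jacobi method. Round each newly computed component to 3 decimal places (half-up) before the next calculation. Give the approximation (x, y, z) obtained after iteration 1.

Iteration 1:
  x = (-9 - (1)·0.000 - (1.4)·0.000) / (-6.4) = 1.406
  y = (-5 - (-2.5)·0.000 - (-2.2)·0.000) / (5.7) = -0.877
  z = (3 - (1)·0.000 - (3.5)·0.000) / (-7.5) = -0.400

(1.406, -0.877, -0.400)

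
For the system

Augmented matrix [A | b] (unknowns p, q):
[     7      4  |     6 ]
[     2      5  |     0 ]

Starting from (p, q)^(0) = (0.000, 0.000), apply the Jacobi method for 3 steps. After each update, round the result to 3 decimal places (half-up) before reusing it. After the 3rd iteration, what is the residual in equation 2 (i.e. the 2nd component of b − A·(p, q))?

Iteration 1:
  p = (6 - (4)·0.000) / (7) = 0.857
  q = (0 - (2)·0.000) / (5) = 0.000
Iteration 2:
  p = (6 - (4)·0.000) / (7) = 0.857
  q = (0 - (2)·0.857) / (5) = -0.343
Iteration 3:
  p = (6 - (4)·-0.343) / (7) = 1.053
  q = (0 - (2)·0.857) / (5) = -0.343
Residual b − A·x = (0.001, -0.391)

-0.391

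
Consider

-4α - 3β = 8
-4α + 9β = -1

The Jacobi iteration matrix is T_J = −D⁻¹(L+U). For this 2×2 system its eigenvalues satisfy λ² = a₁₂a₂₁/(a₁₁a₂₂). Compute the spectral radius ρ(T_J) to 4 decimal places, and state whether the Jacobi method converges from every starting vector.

0.5774

a₁₂a₂₁/(a₁₁a₂₂) = (-3)·(-4) / ((-4)·(9)) = -0.333333
ρ = √|-0.333333| = √0.333333 = 0.5774
ρ < 1, so Jacobi converges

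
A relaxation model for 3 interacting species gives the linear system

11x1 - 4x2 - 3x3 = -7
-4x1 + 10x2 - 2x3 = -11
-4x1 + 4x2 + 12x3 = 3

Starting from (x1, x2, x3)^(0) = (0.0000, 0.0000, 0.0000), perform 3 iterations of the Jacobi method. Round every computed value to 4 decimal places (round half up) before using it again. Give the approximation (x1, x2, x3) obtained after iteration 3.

Iteration 1:
  x1 = (-7 - (-4)·0.0000 - (-3)·0.0000) / (11) = -0.6364
  x2 = (-11 - (-4)·0.0000 - (-2)·0.0000) / (10) = -1.1000
  x3 = (3 - (-4)·0.0000 - (4)·0.0000) / (12) = 0.2500
Iteration 2:
  x1 = (-7 - (-4)·-1.1000 - (-3)·0.2500) / (11) = -0.9682
  x2 = (-11 - (-4)·-0.6364 - (-2)·0.2500) / (10) = -1.3046
  x3 = (3 - (-4)·-0.6364 - (4)·-1.1000) / (12) = 0.4045
Iteration 3:
  x1 = (-7 - (-4)·-1.3046 - (-3)·0.4045) / (11) = -1.0004
  x2 = (-11 - (-4)·-0.9682 - (-2)·0.4045) / (10) = -1.4064
  x3 = (3 - (-4)·-0.9682 - (4)·-1.3046) / (12) = 0.3621

(-1.0004, -1.4064, 0.3621)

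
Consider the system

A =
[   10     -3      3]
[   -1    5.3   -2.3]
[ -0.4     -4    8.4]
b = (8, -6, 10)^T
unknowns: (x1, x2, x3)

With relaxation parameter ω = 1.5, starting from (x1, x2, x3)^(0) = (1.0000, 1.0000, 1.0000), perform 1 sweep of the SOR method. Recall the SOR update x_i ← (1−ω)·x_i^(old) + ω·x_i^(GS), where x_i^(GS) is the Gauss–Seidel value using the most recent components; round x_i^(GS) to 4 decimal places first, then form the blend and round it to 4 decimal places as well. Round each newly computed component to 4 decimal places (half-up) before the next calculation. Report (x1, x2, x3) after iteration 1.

Iteration 1:
  x1: GS value = (8 - (-3)·1.0000 - (3)·1.0000) / (10) = 0.8000;  x1 ← (1−ω)·1.0000 + ω·0.8000 = 0.7000
  x2: GS value = (-6 - (-1)·0.7000 - (-2.3)·1.0000) / (5.3) = -0.5660;  x2 ← (1−ω)·1.0000 + ω·-0.5660 = -1.3490
  x3: GS value = (10 - (-0.4)·0.7000 - (-4)·-1.3490) / (8.4) = 0.5814;  x3 ← (1−ω)·1.0000 + ω·0.5814 = 0.3721

(0.7000, -1.3490, 0.3721)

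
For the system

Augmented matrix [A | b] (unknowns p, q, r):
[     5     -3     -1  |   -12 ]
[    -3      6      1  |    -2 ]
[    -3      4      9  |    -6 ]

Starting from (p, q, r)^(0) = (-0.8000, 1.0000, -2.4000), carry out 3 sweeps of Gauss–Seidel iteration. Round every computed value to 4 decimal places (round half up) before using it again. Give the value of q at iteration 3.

Iteration 1:
  p = (-12 - (-3)·1.0000 - (-1)·-2.4000) / (5) = -2.2800
  q = (-2 - (-3)·-2.2800 - (1)·-2.4000) / (6) = -1.0733
  r = (-6 - (-3)·-2.2800 - (4)·-1.0733) / (9) = -0.9496
Iteration 2:
  p = (-12 - (-3)·-1.0733 - (-1)·-0.9496) / (5) = -3.2339
  q = (-2 - (-3)·-3.2339 - (1)·-0.9496) / (6) = -1.7920
  r = (-6 - (-3)·-3.2339 - (4)·-1.7920) / (9) = -0.9482
Iteration 3:
  p = (-12 - (-3)·-1.7920 - (-1)·-0.9482) / (5) = -3.6648
  q = (-2 - (-3)·-3.6648 - (1)·-0.9482) / (6) = -2.0077
  r = (-6 - (-3)·-3.6648 - (4)·-2.0077) / (9) = -0.9960

-2.0077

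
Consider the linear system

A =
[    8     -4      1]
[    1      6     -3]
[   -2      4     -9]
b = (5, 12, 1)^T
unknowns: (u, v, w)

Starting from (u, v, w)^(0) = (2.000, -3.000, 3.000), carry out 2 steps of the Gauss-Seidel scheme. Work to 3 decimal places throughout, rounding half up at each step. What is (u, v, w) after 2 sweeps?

(2.252, 2.532, 0.514)

Iteration 1:
  u = (5 - (-4)·-3.000 - (1)·3.000) / (8) = -1.250
  v = (12 - (1)·-1.250 - (-3)·3.000) / (6) = 3.708
  w = (1 - (-2)·-1.250 - (4)·3.708) / (-9) = 1.815
Iteration 2:
  u = (5 - (-4)·3.708 - (1)·1.815) / (8) = 2.252
  v = (12 - (1)·2.252 - (-3)·1.815) / (6) = 2.532
  w = (1 - (-2)·2.252 - (4)·2.532) / (-9) = 0.514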